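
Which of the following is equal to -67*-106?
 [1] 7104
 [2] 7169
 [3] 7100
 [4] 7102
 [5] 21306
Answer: 4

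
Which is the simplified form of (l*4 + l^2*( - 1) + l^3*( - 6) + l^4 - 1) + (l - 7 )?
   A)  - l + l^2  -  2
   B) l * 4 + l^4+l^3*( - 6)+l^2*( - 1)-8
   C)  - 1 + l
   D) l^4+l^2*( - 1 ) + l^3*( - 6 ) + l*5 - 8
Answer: D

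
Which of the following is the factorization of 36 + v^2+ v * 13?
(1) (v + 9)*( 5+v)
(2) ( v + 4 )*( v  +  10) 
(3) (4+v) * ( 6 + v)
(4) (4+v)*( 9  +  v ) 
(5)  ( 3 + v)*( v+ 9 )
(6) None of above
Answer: 4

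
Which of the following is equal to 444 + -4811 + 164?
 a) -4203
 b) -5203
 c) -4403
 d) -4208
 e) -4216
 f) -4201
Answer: a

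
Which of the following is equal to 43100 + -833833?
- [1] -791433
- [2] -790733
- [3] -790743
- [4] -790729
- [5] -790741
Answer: 2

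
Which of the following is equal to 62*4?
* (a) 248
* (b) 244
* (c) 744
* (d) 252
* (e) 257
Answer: a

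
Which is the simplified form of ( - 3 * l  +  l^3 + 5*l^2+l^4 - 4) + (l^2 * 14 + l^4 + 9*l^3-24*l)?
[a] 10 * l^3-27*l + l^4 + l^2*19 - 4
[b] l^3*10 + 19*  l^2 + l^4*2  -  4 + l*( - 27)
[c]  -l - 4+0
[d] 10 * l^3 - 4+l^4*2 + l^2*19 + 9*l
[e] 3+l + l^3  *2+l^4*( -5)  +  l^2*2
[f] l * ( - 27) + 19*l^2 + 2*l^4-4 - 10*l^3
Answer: b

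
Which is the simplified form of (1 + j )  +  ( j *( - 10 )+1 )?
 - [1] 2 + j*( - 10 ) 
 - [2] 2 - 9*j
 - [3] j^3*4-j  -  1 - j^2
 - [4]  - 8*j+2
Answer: 2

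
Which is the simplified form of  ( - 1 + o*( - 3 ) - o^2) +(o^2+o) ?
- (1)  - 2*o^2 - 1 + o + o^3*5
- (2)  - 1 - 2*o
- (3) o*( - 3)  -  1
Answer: 2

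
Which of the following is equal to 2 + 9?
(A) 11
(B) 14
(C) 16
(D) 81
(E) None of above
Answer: A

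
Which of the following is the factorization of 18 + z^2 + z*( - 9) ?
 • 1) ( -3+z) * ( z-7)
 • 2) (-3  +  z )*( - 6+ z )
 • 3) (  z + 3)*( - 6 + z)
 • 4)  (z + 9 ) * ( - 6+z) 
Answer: 2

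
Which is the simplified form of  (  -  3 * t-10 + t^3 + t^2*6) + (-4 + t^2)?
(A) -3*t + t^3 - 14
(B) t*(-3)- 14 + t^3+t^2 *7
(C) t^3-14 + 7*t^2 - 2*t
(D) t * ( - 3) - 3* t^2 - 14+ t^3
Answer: B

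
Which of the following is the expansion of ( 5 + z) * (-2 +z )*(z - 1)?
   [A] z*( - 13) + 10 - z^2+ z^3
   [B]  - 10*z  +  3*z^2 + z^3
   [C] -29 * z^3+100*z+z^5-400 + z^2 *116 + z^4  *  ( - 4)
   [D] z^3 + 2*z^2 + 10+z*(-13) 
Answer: D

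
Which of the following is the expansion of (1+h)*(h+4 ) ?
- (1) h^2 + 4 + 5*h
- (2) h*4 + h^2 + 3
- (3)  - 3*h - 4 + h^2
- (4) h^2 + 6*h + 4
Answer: 1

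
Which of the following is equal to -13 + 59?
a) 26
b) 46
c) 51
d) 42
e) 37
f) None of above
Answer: b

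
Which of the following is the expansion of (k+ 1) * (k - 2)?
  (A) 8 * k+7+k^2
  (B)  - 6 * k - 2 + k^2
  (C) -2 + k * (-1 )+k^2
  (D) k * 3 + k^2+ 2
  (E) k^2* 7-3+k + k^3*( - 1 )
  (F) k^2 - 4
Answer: C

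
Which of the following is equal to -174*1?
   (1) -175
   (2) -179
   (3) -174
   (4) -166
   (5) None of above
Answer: 3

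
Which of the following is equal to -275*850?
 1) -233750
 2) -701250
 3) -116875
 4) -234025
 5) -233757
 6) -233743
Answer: 1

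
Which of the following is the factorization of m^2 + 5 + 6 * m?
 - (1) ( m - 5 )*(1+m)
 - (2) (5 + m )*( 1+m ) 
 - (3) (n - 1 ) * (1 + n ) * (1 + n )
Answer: 2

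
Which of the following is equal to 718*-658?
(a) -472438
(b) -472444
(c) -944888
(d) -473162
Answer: b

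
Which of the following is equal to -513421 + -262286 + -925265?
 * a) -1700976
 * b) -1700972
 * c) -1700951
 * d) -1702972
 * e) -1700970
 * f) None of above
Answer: b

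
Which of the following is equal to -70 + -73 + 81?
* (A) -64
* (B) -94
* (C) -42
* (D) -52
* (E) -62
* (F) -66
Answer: E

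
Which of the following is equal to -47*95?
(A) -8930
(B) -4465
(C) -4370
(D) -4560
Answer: B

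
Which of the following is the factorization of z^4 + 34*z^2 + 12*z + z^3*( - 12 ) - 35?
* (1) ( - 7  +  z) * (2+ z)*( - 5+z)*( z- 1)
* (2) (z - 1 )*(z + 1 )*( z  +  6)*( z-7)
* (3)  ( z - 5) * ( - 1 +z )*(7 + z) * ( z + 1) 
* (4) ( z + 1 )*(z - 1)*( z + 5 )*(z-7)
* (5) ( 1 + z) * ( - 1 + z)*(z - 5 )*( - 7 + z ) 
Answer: 5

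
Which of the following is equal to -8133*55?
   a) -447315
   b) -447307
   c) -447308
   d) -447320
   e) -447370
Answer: a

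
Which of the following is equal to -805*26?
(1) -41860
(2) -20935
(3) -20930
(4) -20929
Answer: 3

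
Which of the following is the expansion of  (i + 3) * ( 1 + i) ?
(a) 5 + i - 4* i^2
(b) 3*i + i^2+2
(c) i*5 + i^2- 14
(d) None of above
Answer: d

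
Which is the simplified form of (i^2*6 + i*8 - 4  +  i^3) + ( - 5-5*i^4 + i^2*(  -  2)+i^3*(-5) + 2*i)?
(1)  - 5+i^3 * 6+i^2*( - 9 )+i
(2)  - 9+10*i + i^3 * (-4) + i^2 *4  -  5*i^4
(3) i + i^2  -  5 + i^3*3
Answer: 2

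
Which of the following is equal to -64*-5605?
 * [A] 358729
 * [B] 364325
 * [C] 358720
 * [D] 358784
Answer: C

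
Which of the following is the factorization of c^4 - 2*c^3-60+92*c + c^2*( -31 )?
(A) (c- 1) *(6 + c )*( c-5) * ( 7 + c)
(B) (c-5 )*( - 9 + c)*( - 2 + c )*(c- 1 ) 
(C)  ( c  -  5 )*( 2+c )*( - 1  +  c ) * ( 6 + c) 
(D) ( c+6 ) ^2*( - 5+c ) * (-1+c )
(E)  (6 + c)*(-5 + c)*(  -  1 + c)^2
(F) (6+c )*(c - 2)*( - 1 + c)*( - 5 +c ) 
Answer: F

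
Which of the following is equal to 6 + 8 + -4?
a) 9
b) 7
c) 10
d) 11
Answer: c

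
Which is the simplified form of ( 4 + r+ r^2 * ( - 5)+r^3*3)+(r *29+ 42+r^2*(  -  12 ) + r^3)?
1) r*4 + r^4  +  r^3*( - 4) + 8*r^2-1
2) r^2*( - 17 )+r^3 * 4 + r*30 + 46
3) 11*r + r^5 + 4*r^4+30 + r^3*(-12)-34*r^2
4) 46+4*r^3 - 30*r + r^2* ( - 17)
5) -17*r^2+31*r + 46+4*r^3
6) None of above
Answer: 2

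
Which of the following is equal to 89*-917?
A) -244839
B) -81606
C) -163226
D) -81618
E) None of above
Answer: E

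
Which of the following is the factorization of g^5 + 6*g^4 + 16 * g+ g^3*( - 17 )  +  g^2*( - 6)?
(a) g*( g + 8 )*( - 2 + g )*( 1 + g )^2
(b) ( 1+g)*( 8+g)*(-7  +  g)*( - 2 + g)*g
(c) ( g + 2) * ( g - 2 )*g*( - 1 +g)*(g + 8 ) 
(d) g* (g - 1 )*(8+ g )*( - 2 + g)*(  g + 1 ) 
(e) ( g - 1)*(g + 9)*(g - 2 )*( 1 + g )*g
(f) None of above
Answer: d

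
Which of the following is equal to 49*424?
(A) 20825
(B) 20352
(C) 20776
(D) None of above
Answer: C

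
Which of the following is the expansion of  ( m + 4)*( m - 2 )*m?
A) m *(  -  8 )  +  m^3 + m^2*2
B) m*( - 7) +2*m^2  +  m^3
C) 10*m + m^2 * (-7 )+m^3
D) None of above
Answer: A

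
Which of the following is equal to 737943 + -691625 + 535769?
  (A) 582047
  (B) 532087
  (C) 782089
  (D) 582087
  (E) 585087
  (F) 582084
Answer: D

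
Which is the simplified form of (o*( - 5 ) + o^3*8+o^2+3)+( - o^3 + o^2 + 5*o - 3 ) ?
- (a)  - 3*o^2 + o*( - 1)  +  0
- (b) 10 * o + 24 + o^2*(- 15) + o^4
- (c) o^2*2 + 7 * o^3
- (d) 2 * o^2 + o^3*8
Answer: c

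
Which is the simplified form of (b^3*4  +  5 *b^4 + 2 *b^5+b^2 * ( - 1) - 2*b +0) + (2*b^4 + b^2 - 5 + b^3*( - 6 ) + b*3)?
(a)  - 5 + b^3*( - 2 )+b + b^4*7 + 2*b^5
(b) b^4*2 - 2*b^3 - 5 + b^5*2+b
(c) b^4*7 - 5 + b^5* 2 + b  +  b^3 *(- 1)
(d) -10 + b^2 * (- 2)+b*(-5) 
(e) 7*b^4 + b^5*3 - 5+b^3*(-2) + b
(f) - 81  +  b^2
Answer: a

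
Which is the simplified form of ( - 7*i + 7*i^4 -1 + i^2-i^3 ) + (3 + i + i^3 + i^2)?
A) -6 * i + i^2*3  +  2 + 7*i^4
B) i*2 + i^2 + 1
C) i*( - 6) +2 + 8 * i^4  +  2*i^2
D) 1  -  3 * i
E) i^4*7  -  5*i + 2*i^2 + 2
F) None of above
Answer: F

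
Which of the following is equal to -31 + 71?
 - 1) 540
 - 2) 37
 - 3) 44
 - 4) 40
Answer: 4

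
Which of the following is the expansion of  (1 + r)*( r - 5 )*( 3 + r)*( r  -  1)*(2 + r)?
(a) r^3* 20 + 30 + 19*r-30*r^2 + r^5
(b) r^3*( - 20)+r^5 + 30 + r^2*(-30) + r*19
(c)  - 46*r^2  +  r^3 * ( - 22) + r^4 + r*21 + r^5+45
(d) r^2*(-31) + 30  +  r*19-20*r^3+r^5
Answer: b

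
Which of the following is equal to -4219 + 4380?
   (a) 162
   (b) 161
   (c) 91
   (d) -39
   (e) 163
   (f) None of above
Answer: b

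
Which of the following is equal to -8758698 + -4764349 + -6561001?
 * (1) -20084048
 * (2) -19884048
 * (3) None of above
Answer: 1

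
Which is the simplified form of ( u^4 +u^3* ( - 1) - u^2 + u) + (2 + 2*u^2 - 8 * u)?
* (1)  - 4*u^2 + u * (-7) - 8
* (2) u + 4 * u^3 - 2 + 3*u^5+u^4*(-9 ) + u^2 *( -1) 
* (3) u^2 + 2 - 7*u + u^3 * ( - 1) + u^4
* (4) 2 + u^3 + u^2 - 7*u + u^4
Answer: 3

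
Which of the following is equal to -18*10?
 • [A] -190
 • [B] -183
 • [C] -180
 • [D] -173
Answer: C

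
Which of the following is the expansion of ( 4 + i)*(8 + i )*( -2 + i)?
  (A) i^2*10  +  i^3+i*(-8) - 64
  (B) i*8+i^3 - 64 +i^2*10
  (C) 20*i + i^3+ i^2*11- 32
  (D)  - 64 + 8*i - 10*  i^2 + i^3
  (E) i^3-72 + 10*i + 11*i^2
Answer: B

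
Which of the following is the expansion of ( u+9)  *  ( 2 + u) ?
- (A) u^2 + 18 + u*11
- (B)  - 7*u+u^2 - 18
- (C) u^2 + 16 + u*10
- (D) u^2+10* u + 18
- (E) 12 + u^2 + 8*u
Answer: A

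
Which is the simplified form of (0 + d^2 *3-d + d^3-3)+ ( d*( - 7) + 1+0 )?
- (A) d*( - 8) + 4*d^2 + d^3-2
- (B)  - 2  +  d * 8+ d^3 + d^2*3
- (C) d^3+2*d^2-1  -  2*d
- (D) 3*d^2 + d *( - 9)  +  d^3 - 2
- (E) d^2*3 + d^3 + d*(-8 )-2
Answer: E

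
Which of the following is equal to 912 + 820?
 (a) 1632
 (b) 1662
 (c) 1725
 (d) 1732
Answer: d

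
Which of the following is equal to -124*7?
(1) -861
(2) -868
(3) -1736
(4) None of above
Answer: 2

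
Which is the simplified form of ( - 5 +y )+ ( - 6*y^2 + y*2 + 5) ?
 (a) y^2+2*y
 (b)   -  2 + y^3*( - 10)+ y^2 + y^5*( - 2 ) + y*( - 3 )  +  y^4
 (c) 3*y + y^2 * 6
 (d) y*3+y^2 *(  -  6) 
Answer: d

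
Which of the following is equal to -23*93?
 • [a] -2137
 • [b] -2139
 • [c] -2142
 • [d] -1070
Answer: b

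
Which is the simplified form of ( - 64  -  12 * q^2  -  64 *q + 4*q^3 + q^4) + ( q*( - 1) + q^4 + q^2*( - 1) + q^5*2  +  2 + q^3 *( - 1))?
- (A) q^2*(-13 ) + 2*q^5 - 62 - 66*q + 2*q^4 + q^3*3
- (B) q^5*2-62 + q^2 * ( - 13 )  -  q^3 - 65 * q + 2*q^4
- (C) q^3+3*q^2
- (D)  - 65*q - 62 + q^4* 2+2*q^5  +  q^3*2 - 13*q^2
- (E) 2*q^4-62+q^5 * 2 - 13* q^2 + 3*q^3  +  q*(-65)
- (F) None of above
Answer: E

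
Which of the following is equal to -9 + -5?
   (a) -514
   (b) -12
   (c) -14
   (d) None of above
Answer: c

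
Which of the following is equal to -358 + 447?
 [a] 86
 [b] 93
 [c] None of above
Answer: c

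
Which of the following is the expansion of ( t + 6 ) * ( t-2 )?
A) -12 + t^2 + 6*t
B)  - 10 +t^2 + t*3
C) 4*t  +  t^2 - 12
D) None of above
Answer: C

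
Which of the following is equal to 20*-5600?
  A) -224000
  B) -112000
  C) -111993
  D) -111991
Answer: B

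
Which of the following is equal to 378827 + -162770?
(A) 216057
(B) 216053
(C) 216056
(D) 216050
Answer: A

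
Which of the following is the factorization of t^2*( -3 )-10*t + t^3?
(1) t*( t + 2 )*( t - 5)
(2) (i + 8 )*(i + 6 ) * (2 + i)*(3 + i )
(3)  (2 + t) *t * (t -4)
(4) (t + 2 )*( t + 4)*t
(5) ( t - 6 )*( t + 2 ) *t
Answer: 1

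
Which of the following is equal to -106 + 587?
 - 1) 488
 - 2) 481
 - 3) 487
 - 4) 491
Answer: 2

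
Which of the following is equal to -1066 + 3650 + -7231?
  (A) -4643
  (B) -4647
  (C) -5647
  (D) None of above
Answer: B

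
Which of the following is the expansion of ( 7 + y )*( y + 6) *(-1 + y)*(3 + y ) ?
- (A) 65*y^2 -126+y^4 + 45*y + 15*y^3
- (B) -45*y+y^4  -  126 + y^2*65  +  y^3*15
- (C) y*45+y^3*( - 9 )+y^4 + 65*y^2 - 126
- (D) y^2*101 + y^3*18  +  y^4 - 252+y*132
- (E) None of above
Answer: A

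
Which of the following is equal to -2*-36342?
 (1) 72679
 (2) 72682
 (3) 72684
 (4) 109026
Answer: 3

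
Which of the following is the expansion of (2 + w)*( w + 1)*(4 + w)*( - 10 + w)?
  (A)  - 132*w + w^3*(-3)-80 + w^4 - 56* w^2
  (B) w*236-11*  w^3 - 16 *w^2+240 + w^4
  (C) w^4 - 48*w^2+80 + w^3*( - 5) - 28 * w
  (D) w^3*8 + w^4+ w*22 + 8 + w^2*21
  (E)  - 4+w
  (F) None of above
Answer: A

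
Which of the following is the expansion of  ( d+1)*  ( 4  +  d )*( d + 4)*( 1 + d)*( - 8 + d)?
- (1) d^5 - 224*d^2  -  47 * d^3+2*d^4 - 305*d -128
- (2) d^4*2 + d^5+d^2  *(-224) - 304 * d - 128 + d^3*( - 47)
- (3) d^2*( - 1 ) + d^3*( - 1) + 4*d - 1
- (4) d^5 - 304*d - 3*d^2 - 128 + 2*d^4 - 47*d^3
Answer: 2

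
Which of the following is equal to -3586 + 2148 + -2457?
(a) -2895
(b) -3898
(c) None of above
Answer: c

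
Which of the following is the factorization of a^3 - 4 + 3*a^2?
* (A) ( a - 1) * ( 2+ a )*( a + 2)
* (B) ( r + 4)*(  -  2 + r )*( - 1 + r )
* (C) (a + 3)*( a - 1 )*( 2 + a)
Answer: A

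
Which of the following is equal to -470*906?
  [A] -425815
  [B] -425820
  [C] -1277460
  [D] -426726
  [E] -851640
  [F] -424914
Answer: B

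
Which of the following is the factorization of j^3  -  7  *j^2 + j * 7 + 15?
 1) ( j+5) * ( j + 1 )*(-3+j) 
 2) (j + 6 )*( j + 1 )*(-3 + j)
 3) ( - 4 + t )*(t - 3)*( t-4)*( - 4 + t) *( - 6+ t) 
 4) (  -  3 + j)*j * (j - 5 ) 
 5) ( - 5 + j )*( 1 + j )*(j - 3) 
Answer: 5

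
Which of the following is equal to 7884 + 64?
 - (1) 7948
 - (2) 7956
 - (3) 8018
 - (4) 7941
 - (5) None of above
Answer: 1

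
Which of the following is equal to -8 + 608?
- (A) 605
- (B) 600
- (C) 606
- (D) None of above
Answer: B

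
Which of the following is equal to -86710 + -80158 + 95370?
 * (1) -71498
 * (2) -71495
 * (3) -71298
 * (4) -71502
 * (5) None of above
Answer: 1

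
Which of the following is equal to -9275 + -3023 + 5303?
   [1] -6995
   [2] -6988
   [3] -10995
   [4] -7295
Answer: 1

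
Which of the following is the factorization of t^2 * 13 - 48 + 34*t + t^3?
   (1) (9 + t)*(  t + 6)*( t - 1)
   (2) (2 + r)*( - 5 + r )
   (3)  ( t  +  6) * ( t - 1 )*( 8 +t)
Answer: 3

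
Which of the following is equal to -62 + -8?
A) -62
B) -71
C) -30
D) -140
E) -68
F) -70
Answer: F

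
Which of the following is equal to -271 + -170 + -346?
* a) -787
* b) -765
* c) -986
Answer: a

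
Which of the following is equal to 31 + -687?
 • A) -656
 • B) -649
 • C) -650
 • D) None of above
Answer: A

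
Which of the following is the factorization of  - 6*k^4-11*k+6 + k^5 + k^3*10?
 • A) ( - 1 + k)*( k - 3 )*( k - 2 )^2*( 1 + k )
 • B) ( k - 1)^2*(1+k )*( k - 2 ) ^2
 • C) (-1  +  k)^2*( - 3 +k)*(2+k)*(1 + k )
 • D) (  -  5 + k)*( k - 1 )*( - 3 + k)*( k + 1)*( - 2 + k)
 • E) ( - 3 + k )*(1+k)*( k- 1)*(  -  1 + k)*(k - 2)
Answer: E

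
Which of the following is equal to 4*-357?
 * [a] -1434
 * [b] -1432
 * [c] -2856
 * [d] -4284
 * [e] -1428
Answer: e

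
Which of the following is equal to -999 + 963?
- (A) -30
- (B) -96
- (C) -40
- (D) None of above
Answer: D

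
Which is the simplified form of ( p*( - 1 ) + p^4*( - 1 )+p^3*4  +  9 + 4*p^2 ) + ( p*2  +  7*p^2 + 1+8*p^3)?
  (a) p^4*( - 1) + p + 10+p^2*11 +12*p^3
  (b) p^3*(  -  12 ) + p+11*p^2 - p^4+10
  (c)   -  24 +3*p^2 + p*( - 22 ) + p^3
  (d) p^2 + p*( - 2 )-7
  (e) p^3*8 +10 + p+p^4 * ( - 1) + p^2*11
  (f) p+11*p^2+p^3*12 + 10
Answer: a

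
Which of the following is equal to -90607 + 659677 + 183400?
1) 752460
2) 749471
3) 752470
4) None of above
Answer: 3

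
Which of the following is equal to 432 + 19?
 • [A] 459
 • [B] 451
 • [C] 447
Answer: B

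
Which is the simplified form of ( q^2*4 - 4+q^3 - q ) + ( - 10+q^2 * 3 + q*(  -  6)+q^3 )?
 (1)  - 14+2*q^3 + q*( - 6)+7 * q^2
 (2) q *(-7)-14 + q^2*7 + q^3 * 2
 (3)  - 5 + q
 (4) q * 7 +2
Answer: 2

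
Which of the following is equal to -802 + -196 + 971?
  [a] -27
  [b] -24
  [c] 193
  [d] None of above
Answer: a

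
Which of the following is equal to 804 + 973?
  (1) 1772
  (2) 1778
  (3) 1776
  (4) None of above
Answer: 4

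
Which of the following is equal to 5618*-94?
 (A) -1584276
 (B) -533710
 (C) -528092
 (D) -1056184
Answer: C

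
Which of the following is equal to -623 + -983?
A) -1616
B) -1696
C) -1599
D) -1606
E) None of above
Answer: D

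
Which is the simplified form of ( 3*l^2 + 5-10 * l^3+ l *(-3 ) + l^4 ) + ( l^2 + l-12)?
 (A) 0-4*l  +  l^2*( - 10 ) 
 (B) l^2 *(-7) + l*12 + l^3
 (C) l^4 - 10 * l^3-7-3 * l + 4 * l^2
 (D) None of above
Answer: D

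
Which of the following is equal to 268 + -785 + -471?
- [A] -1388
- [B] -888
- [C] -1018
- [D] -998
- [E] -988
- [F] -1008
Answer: E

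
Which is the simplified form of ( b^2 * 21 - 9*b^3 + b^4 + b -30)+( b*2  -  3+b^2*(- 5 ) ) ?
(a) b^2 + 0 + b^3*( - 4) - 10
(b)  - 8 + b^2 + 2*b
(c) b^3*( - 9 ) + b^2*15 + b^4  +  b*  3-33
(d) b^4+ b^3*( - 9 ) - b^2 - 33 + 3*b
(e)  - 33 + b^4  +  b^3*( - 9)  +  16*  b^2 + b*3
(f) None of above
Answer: e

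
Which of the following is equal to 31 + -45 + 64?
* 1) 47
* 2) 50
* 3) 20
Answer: 2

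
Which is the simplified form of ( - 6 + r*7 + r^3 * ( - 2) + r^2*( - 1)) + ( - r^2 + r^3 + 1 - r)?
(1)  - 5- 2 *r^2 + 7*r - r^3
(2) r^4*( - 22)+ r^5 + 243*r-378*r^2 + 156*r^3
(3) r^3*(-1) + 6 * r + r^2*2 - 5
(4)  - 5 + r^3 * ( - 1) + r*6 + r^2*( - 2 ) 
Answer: 4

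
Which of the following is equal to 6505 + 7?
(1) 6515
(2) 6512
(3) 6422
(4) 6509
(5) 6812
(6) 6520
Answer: 2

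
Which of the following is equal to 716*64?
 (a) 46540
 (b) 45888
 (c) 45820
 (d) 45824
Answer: d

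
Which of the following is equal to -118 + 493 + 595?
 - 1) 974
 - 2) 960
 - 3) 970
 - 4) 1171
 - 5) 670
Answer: 3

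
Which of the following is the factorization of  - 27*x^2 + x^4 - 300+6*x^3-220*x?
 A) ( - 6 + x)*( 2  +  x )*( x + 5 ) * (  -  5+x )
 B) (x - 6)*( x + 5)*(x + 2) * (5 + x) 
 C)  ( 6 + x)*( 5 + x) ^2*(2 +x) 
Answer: B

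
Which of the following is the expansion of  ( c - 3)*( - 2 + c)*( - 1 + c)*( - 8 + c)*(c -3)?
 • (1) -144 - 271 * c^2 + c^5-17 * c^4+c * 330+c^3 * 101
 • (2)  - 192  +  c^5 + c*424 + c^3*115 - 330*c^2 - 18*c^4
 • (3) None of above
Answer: 1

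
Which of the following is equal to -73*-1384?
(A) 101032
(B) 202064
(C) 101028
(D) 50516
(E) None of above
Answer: A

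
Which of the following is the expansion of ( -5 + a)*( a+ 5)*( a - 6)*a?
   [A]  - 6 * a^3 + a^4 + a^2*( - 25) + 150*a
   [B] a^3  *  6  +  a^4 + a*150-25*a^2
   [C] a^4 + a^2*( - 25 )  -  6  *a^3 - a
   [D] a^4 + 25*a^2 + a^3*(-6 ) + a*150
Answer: A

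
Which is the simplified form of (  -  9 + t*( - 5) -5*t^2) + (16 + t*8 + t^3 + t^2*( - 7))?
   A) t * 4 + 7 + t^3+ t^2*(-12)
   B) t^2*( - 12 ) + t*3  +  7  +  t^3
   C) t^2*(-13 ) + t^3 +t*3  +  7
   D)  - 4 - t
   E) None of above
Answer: B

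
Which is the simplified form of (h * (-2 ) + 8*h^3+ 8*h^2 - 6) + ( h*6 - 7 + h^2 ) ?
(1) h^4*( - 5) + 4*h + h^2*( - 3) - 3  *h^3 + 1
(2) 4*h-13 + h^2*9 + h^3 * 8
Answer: 2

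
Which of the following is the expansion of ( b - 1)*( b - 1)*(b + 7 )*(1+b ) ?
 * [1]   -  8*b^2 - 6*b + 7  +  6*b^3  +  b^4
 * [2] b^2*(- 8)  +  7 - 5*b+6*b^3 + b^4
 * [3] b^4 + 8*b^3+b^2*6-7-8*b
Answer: 1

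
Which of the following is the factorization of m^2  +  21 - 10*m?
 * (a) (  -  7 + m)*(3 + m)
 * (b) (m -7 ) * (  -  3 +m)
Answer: b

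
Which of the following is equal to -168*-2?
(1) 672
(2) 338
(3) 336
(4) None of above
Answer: 3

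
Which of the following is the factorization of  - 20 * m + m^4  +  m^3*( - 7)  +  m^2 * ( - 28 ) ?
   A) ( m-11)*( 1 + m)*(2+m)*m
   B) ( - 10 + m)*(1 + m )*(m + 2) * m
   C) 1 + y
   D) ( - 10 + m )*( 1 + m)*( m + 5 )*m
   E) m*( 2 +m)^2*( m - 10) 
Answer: B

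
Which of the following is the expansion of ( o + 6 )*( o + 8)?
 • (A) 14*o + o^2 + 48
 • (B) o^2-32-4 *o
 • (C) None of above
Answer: A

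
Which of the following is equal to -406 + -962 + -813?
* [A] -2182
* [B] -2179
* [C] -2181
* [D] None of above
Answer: C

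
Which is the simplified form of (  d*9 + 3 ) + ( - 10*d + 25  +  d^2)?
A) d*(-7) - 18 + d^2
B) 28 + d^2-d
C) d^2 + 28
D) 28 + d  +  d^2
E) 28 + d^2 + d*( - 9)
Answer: B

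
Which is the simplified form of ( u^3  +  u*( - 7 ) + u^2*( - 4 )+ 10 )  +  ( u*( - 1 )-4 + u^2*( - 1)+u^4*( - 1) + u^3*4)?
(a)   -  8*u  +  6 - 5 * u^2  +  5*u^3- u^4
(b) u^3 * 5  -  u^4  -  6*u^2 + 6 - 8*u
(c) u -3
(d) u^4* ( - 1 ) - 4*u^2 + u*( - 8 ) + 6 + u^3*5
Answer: a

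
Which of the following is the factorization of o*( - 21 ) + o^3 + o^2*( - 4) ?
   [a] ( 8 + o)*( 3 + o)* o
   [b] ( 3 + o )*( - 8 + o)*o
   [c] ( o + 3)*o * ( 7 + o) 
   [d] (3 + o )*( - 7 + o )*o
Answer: d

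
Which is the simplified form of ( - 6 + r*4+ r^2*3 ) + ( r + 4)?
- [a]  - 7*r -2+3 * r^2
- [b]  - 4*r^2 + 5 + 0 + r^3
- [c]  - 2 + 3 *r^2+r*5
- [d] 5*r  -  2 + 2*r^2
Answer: c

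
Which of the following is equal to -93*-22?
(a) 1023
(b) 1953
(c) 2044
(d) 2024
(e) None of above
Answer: e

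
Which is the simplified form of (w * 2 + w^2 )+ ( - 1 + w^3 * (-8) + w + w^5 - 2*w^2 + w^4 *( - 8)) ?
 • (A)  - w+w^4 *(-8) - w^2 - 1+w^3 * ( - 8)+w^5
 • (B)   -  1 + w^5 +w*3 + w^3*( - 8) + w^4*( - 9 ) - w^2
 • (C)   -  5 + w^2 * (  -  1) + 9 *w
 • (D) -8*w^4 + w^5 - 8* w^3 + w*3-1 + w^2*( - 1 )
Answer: D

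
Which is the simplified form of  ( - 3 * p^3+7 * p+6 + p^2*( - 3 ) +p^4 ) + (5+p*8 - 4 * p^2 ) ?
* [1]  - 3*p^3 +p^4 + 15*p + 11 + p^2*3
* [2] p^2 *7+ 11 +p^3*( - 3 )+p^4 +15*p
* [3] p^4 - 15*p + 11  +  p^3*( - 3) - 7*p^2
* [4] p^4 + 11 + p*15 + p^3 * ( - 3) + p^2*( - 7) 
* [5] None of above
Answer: 4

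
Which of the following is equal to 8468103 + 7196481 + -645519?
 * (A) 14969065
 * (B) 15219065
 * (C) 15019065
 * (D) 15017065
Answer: C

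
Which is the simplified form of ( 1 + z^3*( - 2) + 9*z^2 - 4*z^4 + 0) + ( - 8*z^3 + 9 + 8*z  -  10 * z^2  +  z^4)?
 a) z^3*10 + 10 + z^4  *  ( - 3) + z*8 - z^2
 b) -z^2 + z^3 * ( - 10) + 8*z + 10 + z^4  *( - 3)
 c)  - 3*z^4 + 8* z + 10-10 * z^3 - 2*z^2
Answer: b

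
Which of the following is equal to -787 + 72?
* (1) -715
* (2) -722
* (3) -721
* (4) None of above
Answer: 1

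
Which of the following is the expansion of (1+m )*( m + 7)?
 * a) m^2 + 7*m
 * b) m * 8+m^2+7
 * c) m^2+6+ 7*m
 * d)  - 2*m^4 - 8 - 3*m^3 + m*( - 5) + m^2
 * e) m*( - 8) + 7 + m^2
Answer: b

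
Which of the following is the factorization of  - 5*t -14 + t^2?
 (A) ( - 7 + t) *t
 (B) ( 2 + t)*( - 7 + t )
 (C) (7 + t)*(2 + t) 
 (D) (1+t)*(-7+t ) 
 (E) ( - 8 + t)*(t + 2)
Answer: B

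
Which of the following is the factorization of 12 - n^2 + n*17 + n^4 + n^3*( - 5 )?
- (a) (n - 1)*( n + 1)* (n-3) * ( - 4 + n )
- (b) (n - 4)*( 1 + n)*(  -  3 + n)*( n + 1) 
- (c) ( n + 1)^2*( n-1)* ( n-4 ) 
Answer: b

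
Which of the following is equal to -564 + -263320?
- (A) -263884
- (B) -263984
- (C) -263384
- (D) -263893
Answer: A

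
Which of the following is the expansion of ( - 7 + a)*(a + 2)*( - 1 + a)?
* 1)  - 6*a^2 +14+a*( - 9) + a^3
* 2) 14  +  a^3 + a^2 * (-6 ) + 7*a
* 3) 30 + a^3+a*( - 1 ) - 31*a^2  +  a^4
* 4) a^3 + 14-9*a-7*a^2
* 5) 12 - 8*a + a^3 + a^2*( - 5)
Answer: 1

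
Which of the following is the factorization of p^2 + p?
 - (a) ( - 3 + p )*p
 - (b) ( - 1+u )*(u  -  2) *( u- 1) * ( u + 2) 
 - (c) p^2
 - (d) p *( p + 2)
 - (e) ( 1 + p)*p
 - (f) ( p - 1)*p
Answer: e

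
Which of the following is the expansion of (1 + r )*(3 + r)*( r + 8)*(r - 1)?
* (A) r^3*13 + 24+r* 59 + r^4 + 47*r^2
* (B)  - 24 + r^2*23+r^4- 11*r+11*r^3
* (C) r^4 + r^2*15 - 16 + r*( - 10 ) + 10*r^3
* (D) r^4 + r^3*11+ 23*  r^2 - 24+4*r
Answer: B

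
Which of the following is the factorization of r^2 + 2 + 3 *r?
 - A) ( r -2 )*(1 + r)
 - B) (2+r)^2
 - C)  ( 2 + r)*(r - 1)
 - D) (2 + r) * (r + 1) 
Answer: D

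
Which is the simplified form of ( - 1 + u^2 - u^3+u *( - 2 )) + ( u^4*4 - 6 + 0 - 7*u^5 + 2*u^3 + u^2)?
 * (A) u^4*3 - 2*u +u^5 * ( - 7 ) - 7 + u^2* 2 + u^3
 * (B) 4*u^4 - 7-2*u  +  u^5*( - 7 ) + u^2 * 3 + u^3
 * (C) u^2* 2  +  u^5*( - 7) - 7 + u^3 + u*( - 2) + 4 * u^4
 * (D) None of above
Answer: C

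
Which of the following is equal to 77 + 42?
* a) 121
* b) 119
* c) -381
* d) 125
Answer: b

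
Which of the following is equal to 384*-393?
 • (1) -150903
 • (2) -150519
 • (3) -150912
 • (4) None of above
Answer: 3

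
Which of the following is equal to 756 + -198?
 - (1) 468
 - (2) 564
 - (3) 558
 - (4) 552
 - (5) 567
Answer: 3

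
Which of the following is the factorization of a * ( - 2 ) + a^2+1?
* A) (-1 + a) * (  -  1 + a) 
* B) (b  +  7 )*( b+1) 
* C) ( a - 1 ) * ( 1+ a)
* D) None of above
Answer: A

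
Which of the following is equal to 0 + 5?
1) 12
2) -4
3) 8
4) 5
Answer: 4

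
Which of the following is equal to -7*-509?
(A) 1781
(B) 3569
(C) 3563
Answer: C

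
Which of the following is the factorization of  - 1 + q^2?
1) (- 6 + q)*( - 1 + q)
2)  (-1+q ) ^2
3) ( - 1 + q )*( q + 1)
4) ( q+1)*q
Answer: 3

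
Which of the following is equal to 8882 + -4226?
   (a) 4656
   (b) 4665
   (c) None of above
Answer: a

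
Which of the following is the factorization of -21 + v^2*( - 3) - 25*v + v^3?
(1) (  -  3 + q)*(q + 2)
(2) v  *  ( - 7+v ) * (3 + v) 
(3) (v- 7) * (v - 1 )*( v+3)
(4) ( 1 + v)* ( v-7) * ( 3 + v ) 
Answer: 4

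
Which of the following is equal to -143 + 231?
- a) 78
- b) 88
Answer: b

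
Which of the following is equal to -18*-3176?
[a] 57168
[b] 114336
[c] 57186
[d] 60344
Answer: a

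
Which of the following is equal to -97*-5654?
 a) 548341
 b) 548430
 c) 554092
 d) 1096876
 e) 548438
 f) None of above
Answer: e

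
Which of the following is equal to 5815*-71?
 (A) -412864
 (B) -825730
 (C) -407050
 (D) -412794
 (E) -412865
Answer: E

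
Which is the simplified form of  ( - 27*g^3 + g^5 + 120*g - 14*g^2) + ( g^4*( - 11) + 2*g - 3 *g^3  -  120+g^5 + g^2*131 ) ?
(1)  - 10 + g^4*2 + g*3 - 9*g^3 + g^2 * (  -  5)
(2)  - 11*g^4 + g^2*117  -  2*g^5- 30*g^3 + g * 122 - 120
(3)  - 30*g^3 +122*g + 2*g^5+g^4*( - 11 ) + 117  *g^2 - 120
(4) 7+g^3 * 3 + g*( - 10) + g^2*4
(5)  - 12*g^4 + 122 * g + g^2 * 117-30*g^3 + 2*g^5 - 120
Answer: 3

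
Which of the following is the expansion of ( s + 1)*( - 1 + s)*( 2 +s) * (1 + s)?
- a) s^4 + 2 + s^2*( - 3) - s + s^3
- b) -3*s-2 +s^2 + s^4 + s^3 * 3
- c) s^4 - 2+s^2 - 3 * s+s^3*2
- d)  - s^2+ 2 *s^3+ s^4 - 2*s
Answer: b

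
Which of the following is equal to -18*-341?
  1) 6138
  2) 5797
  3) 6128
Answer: 1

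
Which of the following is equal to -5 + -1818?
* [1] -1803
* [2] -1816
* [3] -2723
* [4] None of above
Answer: 4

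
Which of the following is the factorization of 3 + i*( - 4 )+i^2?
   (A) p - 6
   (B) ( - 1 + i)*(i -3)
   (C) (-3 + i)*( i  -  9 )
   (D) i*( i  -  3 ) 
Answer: B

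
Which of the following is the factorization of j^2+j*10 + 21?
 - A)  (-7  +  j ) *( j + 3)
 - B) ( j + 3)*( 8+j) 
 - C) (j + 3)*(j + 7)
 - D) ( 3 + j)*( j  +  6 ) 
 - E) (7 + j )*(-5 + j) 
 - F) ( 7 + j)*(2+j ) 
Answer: C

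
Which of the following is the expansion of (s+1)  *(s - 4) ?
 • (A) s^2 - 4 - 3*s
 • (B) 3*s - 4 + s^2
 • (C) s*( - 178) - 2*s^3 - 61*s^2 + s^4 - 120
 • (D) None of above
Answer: A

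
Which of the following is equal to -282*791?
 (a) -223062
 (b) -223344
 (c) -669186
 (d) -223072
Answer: a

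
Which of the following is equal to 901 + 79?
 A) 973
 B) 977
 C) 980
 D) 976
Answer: C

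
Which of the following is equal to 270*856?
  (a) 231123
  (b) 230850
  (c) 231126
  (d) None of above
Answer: d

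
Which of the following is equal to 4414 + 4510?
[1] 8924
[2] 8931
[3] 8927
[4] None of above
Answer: 1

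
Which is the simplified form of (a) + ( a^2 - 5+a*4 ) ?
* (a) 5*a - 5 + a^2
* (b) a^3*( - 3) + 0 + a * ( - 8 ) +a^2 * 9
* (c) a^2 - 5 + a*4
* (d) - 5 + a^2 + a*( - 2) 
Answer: a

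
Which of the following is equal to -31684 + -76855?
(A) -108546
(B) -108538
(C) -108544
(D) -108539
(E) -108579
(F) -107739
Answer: D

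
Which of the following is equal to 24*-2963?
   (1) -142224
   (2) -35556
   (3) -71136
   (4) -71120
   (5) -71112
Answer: 5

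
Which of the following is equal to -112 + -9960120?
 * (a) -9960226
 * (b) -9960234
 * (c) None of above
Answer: c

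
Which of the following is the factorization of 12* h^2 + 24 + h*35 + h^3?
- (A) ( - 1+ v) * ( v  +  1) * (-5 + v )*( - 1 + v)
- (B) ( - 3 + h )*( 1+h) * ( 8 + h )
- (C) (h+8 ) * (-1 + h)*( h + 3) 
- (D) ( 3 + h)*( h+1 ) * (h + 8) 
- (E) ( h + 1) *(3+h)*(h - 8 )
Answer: D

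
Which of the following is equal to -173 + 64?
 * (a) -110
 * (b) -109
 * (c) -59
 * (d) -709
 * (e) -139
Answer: b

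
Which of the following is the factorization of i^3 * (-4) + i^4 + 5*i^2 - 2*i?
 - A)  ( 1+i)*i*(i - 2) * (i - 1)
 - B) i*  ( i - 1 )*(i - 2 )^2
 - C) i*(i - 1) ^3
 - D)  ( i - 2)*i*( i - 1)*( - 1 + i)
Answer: D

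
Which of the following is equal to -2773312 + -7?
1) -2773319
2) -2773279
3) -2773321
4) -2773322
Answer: 1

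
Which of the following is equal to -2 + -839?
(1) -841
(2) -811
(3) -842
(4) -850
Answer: 1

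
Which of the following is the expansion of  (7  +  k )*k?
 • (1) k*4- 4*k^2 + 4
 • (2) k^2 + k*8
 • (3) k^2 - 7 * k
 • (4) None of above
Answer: 4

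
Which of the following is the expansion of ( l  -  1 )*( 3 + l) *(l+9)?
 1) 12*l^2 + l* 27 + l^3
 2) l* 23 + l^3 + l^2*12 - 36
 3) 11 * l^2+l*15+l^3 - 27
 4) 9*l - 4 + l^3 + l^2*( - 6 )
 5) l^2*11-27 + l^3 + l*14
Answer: 3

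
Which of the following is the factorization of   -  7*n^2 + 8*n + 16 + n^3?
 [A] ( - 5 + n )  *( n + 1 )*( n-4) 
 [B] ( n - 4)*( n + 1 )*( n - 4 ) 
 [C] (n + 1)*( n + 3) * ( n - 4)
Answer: B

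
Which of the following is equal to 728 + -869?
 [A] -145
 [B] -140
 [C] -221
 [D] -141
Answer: D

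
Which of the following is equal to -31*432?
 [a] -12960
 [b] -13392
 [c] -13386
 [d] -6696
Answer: b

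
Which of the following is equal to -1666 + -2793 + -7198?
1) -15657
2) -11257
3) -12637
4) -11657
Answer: 4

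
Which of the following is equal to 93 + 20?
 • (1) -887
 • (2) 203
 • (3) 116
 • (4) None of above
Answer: 4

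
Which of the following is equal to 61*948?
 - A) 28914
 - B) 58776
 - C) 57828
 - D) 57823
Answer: C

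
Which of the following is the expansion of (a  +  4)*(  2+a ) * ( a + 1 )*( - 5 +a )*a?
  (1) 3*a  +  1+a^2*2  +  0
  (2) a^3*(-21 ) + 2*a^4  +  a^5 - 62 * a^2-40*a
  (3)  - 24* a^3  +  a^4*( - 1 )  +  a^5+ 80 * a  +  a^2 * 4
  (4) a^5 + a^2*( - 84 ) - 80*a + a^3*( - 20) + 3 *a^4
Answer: 2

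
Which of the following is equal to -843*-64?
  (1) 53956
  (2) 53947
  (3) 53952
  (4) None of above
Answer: 3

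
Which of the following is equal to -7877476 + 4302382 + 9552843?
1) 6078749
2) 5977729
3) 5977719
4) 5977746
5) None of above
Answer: 5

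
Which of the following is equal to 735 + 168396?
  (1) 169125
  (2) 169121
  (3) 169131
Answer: 3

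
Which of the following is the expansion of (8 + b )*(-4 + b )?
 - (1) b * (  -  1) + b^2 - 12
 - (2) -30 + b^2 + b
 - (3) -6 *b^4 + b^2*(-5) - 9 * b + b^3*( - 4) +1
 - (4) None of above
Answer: 4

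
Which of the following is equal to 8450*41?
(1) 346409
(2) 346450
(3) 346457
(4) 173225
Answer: 2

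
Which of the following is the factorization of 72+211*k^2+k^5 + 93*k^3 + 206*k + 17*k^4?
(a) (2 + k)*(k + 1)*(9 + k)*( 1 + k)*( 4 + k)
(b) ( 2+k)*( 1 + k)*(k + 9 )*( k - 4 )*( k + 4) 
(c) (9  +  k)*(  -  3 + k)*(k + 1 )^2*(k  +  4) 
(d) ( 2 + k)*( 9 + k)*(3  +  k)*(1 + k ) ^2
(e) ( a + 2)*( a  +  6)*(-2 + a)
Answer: a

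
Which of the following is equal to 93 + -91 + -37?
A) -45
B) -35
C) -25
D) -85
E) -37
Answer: B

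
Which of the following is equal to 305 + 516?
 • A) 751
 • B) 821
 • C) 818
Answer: B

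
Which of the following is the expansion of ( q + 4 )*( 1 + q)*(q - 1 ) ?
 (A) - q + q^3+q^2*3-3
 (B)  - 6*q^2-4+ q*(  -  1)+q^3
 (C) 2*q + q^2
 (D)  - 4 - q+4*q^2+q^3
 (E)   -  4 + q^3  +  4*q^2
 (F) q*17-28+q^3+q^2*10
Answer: D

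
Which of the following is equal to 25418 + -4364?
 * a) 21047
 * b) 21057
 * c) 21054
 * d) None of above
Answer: c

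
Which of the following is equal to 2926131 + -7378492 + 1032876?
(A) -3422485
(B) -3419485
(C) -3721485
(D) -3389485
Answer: B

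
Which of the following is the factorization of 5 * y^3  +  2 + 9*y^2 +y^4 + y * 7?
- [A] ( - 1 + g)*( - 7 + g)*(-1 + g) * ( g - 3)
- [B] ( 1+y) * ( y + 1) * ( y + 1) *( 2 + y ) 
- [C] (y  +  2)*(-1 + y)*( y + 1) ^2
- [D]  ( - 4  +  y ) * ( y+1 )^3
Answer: B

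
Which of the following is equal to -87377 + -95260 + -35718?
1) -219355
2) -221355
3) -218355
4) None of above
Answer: 3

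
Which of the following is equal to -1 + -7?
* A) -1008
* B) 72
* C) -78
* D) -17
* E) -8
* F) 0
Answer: E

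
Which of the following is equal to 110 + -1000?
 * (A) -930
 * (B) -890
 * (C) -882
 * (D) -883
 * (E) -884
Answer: B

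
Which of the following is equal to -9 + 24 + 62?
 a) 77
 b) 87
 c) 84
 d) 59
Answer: a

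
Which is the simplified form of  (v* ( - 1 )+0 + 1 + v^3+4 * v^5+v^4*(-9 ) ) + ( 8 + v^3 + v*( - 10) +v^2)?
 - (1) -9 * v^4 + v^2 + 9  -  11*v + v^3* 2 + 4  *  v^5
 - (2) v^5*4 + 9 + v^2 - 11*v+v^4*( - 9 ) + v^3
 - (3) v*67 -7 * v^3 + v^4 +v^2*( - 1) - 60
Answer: 1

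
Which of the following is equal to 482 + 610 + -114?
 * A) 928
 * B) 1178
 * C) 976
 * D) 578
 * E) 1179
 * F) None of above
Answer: F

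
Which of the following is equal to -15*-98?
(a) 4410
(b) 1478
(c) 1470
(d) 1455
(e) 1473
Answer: c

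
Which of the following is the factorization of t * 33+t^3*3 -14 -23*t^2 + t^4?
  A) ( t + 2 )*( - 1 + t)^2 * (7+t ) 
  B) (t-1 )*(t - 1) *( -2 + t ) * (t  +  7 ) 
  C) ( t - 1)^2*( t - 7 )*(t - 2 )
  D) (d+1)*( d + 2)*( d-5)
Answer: B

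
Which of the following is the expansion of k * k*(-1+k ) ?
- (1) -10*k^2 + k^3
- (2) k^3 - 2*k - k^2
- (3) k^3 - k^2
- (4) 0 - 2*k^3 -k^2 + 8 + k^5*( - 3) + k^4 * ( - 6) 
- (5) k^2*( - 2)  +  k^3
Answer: 3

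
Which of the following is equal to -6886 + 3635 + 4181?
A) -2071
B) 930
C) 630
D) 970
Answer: B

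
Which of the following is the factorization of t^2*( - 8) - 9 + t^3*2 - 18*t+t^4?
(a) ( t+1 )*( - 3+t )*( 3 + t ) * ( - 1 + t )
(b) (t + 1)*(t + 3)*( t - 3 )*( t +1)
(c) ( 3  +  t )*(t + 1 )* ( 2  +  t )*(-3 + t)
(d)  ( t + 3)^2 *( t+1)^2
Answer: b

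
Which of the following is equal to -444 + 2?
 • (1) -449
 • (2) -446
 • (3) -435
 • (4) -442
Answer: 4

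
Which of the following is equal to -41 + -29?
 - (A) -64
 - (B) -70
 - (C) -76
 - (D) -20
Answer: B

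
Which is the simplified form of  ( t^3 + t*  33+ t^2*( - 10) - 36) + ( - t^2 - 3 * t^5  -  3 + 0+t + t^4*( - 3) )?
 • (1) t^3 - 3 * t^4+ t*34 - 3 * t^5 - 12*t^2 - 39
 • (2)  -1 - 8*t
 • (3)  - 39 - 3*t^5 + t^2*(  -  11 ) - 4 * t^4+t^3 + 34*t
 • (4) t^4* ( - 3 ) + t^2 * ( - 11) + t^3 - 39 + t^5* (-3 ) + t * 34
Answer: 4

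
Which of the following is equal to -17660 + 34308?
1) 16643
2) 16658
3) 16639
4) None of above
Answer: 4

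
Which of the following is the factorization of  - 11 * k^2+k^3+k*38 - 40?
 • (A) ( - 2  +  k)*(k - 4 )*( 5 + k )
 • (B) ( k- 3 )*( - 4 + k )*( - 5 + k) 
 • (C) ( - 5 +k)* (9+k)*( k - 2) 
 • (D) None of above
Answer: D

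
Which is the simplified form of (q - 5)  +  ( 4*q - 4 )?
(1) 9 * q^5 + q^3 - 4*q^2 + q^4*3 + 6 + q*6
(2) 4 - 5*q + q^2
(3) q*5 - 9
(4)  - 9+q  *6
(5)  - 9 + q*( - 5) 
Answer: 3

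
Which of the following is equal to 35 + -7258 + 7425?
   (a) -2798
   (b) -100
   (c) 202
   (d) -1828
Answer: c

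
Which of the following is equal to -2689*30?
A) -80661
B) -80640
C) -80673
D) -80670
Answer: D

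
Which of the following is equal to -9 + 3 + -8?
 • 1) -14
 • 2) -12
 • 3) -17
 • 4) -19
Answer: 1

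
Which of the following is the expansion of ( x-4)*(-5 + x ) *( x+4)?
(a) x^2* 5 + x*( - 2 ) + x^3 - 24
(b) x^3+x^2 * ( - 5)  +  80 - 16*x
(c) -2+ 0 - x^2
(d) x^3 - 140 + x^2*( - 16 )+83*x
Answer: b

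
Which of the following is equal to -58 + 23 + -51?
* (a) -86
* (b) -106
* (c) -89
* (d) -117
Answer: a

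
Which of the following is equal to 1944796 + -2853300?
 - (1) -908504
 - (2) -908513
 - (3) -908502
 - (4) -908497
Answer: 1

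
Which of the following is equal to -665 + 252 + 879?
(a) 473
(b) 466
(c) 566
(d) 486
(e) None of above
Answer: b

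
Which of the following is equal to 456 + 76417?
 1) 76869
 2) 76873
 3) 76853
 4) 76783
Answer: 2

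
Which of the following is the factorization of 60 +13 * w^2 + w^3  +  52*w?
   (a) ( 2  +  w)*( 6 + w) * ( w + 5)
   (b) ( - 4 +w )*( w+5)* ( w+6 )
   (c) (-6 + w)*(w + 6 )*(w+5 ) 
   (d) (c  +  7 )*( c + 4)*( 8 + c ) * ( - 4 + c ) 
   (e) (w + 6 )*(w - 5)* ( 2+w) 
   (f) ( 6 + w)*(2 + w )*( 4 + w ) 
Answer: a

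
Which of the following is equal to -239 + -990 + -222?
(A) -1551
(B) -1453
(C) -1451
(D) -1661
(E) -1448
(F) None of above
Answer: C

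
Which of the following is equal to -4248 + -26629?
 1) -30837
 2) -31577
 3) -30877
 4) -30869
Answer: 3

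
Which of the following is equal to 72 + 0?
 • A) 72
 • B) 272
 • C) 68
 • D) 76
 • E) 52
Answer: A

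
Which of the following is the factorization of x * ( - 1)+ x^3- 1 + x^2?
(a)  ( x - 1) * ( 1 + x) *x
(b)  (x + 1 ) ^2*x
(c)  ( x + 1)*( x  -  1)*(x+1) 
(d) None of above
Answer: c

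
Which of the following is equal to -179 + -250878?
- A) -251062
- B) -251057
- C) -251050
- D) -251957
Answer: B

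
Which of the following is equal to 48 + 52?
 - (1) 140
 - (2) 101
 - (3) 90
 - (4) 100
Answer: 4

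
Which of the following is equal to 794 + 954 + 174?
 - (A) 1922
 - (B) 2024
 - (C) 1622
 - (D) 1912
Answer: A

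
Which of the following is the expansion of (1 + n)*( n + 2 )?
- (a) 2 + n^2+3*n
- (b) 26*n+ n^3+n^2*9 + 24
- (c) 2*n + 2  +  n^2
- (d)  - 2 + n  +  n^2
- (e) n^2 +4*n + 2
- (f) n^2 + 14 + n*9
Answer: a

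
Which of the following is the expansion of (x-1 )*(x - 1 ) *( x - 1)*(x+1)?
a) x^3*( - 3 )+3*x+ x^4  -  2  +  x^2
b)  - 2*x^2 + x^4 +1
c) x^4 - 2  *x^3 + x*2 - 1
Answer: c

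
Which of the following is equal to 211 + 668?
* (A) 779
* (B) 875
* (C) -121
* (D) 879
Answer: D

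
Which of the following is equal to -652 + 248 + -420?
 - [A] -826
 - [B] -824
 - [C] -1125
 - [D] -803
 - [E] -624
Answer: B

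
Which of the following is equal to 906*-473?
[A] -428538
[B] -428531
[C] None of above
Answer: A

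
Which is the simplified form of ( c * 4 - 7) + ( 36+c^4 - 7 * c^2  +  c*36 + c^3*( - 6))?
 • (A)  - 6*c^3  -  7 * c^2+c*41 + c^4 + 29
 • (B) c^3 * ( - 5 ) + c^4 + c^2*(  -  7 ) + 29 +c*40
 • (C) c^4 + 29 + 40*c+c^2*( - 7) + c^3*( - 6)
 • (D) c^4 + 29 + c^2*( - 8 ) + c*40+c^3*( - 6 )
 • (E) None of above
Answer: C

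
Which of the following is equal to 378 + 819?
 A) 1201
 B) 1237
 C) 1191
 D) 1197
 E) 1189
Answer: D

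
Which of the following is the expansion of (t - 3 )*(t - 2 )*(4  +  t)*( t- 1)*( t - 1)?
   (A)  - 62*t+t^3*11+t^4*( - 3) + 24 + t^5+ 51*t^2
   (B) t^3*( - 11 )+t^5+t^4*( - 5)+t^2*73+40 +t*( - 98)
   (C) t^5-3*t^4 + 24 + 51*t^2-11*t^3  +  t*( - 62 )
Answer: C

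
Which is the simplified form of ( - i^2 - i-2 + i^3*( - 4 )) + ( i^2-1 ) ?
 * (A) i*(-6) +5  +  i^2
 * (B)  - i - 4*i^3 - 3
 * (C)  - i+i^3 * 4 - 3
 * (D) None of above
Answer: B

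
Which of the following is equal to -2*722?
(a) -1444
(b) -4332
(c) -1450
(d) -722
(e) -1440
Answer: a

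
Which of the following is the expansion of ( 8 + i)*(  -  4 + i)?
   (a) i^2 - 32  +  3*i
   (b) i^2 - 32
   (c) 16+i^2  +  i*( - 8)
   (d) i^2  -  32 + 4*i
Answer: d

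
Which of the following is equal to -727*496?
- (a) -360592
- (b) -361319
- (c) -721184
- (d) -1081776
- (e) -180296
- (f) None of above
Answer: a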